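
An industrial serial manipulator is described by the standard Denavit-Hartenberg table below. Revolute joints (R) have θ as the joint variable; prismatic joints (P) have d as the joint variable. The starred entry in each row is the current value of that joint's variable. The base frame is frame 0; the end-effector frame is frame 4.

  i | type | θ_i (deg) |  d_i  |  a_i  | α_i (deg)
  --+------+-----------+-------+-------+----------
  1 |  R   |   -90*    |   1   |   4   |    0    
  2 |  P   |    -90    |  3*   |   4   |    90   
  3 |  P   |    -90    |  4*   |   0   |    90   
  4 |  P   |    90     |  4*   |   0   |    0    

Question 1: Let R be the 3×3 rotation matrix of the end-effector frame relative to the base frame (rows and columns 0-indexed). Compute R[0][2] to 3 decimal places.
End-effector z-axis (col 2 of R) = (1.0000,0.0000,-0.0000)
R[0][2] = 1.0000

1.000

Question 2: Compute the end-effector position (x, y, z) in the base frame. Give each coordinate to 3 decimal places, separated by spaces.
0.000 -0.000 4.000

after link 1: o_1 = (0.0000, -4.0000, 1.0000)
after link 2: o_2 = (-4.0000, -4.0000, 4.0000)
after link 3: o_3 = (-4.0000, -0.0000, 4.0000)
after link 4: o_4 = (0.0000, -0.0000, 4.0000)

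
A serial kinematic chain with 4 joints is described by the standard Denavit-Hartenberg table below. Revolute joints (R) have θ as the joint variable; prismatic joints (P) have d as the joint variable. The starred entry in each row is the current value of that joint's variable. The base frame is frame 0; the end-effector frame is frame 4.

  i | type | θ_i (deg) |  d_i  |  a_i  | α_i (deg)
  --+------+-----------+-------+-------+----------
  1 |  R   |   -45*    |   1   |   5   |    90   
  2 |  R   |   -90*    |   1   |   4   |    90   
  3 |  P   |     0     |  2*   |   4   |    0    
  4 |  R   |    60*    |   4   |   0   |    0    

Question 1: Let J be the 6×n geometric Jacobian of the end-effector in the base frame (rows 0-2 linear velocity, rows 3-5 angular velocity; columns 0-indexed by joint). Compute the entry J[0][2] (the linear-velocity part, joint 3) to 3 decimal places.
prismatic axis z_2 = (-0.7071,0.7071,-0.0000)
J_v[:, 2] = z_2; J_ω[:, 2] = (0,0,0)
entry J[0][2] = -0.7071

-0.707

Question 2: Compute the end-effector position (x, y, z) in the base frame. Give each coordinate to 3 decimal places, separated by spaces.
after link 1: o_1 = (3.5355, -3.5355, 1.0000)
after link 2: o_2 = (2.8284, -4.2426, -3.0000)
after link 3: o_3 = (1.4142, -2.8284, -7.0000)
after link 4: o_4 = (-1.4142, -0.0000, -7.0000)

-1.414 -0.000 -7.000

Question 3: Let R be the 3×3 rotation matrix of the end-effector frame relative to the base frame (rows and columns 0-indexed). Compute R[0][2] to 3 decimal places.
End-effector z-axis (col 2 of R) = (-0.7071,0.7071,-0.0000)
R[0][2] = -0.7071

-0.707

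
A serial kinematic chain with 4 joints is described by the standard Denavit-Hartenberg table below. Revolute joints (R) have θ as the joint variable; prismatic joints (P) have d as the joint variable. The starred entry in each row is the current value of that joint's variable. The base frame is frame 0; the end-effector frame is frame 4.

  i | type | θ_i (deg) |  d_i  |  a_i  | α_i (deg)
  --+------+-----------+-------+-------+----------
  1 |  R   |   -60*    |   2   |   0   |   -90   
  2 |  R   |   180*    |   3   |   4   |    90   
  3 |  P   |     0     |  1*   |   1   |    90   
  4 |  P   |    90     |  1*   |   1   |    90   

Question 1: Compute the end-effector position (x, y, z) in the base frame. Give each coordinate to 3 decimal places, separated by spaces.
-0.768 5.330 -0.000

after link 1: o_1 = (0.0000, 0.0000, 2.0000)
after link 2: o_2 = (0.5981, 4.9641, 2.0000)
after link 3: o_3 = (0.0981, 5.8301, 1.0000)
after link 4: o_4 = (-0.7679, 5.3301, -0.0000)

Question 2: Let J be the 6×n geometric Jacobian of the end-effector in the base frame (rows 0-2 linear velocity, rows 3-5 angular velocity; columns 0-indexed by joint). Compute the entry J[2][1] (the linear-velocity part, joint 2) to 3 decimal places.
axis z_1 = (0.8660,0.5000,0.0000); lever o_n−o_1 = (-0.7679,5.3301,-2.0000)
cross product → J_v[:, 1] = (-1.0000,1.7321,5.0000)
J_ω[:, 1] = z_1
entry J[2][1] = 5.0000

5.000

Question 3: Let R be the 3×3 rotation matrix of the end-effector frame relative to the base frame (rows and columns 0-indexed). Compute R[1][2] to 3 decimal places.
End-effector z-axis (col 2 of R) = (-0.5000,0.8660,-0.0000)
R[1][2] = 0.8660

0.866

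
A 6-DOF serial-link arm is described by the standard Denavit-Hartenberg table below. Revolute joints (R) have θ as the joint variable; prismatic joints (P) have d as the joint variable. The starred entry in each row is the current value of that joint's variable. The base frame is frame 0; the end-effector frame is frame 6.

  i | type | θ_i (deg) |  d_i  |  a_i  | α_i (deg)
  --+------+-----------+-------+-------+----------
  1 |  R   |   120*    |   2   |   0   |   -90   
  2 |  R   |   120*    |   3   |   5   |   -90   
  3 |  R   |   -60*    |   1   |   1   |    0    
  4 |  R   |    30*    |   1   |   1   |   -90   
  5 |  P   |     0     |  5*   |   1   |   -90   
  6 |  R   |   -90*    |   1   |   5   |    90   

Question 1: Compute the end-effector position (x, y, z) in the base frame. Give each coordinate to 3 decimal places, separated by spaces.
after link 1: o_1 = (0.0000, 0.0000, 2.0000)
after link 2: o_2 = (-1.3481, -3.6651, -2.3301)
after link 3: o_3 = (-1.5401, -5.0646, -2.2631)
after link 4: o_4 = (-1.3236, -6.4396, -2.5131)
after link 5: o_5 = (2.8349, -5.9821, -5.4282)
after link 6: o_6 = (6.7769, -4.1495, -8.0933)

6.777 -4.150 -8.093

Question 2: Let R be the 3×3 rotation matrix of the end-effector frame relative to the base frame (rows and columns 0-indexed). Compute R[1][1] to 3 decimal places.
0.750

End-effector y-axis (col 1 of R) = (-0.4330,0.7500,-0.5000)
R[1][1] = 0.7500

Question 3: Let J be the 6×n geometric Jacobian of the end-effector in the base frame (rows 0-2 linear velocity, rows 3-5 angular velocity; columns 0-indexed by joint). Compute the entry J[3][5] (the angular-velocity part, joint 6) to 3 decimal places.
-0.433

axis z_5 = (-0.4330,0.7500,-0.5000); lever o_n−o_5 = (3.9420,1.8325,-2.6651)
cross product → J_v[:, 5] = (-1.0825,-3.1250,-3.7500)
J_ω[:, 5] = z_5
entry J[3][5] = -0.4330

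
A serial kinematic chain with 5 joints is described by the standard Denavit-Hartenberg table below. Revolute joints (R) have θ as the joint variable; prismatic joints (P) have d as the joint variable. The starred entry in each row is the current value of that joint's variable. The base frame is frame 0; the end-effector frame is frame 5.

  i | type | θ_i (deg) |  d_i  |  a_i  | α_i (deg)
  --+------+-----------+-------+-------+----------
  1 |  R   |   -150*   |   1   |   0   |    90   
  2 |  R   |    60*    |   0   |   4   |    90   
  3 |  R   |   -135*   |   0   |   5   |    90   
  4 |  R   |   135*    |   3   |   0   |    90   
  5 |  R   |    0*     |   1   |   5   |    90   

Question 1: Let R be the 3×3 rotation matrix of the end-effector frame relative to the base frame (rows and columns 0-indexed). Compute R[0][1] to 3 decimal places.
End-effector y-axis (col 1 of R) = (-0.0638,-0.6142,-0.7866)
R[0][1] = -0.0638

-0.064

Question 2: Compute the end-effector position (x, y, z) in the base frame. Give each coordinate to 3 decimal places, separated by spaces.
after link 1: o_1 = (0.0000, 0.0000, 1.0000)
after link 2: o_2 = (-1.7321, -1.0000, 4.4641)
after link 3: o_3 = (1.5666, -3.1780, 1.4022)
after link 4: o_4 = (1.4245, -0.8105, -0.4349)
after link 5: o_5 = (-3.6235, -1.4156, -0.8241)

-3.623 -1.416 -0.824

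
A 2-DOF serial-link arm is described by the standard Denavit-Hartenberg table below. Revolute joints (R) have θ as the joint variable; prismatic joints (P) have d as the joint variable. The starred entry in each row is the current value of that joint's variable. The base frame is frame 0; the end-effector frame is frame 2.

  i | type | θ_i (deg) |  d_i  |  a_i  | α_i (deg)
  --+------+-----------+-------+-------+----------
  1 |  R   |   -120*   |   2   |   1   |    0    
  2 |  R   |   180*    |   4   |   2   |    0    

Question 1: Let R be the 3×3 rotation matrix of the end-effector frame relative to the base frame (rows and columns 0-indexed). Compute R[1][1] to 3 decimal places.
0.500

End-effector y-axis (col 1 of R) = (-0.8660,0.5000,0.0000)
R[1][1] = 0.5000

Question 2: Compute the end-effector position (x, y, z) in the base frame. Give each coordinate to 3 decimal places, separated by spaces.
after link 1: o_1 = (-0.5000, -0.8660, 2.0000)
after link 2: o_2 = (0.5000, 0.8660, 6.0000)

0.500 0.866 6.000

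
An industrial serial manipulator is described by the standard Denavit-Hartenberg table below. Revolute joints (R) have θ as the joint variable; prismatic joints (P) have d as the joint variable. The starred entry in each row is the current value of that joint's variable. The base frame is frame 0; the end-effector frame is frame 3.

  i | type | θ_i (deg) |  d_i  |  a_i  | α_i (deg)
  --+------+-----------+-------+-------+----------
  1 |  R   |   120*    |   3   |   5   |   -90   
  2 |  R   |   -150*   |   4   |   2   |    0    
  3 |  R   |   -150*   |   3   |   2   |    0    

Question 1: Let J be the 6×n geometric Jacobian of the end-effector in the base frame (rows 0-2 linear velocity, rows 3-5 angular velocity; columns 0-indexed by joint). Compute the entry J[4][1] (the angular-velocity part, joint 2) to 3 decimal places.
axis z_1 = (-0.8660,-0.5000,0.0000); lever o_n−o_1 = (-5.6962,-4.1340,-0.7321)
cross product → J_v[:, 1] = (0.3660,-0.6340,0.7321)
J_ω[:, 1] = z_1
entry J[4][1] = -0.5000

-0.500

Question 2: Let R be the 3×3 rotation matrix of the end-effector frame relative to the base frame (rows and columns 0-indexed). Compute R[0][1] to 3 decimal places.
0.433

End-effector y-axis (col 1 of R) = (0.4330,-0.7500,-0.5000)
R[0][1] = 0.4330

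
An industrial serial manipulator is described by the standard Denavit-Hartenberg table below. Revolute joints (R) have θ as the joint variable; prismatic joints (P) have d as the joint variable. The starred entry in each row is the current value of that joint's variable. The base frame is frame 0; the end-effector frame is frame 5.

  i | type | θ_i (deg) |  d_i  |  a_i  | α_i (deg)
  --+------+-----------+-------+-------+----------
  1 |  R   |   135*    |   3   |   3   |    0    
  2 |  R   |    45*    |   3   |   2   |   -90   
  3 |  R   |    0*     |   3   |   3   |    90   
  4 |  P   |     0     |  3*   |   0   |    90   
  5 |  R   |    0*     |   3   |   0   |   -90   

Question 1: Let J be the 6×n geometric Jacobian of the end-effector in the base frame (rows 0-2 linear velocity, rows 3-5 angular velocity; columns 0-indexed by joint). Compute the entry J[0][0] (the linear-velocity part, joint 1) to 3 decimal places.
-2.121

axis z_0 = ẑ; lever o_n−o_0 = (-7.1213,2.1213,9.0000)
cross product → J_v[:, 0] = (-2.1213,-7.1213,0.0000)
J_ω[:, 0] = z_0
entry J[0][0] = -2.1213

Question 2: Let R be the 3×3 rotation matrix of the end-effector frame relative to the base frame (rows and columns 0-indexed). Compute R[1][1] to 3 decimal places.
-1.000

End-effector y-axis (col 1 of R) = (-0.0000,-1.0000,0.0000)
R[1][1] = -1.0000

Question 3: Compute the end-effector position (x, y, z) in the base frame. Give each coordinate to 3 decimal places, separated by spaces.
after link 1: o_1 = (-2.1213, 2.1213, 3.0000)
after link 2: o_2 = (-4.1213, 2.1213, 6.0000)
after link 3: o_3 = (-7.1213, -0.8787, 6.0000)
after link 4: o_4 = (-7.1213, -0.8787, 9.0000)
after link 5: o_5 = (-7.1213, 2.1213, 9.0000)

-7.121 2.121 9.000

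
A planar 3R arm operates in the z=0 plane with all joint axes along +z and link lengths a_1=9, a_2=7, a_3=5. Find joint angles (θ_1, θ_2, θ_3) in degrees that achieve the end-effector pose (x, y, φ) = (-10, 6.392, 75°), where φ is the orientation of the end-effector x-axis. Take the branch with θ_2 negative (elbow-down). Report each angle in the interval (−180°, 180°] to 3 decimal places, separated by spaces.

-150.001 -90.001 -44.998

wrist centre = target − a_3·(cos φ, sin φ) = (-11.2941, 1.5624)
cos θ_2 = (129.9976−9²−7²)/(2·9·7) = -0.0000; θ_2 = -90.0011° (elbow-down)
β = atan2(1.5624,-11.2941) = 172.1240°; ψ = atan2(-7.0000,8.9999) = -37.8754°
θ_1 = β − ψ = 209.9994°
θ_3 = φ − θ_1 − θ_2 = -44.9983° (wrapped to (-180°,180°])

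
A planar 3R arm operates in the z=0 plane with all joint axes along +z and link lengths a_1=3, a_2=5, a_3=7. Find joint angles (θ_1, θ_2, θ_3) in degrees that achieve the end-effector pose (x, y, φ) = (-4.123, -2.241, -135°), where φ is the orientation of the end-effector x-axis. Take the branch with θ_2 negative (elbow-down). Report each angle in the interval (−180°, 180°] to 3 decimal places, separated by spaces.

-168.967 -149.994 -176.039

wrist centre = target − a_3·(cos φ, sin φ) = (0.8267, 2.7087)
cos θ_2 = (8.0208−3²−5²)/(2·3·5) = -0.8660; θ_2 = -149.9939° (elbow-down)
β = atan2(2.7087,0.8267) = 73.0271°; ψ = atan2(-2.5005,-1.3299) = -118.0062°
θ_1 = β − ψ = 191.0333°
θ_3 = φ − θ_1 − θ_2 = -176.0393° (wrapped to (-180°,180°])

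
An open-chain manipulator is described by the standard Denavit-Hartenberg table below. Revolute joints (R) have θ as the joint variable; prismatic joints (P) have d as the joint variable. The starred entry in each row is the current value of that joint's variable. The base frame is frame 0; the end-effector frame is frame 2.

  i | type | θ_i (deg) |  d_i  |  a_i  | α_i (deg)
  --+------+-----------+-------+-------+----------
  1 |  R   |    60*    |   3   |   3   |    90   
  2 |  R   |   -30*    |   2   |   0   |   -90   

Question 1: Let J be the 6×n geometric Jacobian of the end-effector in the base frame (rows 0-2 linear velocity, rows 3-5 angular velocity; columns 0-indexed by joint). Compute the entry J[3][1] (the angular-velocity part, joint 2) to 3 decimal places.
axis z_1 = (0.8660,-0.5000,0.0000); lever o_n−o_1 = (1.7321,-1.0000,0.0000)
cross product → J_v[:, 1] = (0.0000,0.0000,0.0000)
J_ω[:, 1] = z_1
entry J[3][1] = 0.8660

0.866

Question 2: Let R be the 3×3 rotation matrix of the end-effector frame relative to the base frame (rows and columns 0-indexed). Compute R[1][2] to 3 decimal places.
0.433

End-effector z-axis (col 2 of R) = (0.2500,0.4330,0.8660)
R[1][2] = 0.4330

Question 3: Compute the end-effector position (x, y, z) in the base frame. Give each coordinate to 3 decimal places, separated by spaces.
after link 1: o_1 = (1.5000, 2.5981, 3.0000)
after link 2: o_2 = (3.2321, 1.5981, 3.0000)

3.232 1.598 3.000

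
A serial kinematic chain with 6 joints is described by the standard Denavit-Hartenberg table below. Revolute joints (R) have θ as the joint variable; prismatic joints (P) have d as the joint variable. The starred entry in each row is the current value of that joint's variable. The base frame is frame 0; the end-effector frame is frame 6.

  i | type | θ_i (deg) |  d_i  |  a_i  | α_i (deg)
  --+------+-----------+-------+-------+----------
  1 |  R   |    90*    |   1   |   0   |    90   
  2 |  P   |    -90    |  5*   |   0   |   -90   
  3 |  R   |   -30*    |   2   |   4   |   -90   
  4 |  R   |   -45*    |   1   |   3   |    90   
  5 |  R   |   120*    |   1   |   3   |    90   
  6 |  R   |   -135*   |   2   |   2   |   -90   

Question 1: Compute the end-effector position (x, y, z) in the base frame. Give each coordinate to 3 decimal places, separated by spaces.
after link 1: o_1 = (0.0000, 0.0000, 1.0000)
after link 2: o_2 = (5.0000, -0.0000, 1.0000)
after link 3: o_3 = (7.0000, 2.0000, -2.4641)
after link 4: o_4 = (7.1946, 4.1213, -4.8012)
after link 5: o_5 = (4.0608, 3.7678, -4.5693)
after link 6: o_6 = (5.6178, 4.4925, -6.8167)

5.618 4.493 -6.817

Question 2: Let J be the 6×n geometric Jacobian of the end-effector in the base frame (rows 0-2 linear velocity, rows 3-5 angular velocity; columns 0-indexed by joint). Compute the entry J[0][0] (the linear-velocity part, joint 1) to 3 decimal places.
axis z_0 = ẑ; lever o_n−o_0 = (5.6178,4.4925,-6.8167)
cross product → J_v[:, 0] = (-4.4925,5.6178,0.0000)
J_ω[:, 0] = z_0
entry J[0][0] = -4.4925

-4.493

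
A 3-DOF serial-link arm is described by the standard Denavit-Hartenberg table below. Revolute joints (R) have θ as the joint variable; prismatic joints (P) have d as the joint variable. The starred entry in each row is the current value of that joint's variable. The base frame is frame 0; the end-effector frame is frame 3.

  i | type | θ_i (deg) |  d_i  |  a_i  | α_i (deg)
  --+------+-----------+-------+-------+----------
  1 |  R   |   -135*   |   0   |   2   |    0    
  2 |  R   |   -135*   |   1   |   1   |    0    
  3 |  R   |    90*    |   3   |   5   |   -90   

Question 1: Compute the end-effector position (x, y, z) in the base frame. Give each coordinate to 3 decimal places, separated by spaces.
-6.414 -0.414 4.000

after link 1: o_1 = (-1.4142, -1.4142, 0.0000)
after link 2: o_2 = (-1.4142, -0.4142, 1.0000)
after link 3: o_3 = (-6.4142, -0.4142, 4.0000)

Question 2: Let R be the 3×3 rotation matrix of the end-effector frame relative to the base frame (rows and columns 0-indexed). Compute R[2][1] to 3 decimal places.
End-effector y-axis (col 1 of R) = (0.0000,-0.0000,-1.0000)
R[2][1] = -1.0000

-1.000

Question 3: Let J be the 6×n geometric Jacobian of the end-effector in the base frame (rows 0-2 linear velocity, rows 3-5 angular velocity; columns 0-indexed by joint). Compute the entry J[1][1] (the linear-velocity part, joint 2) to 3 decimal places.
-5.000

axis z_1 = (0.0000,0.0000,1.0000); lever o_n−o_1 = (-5.0000,1.0000,4.0000)
cross product → J_v[:, 1] = (-1.0000,-5.0000,0.0000)
J_ω[:, 1] = z_1
entry J[1][1] = -5.0000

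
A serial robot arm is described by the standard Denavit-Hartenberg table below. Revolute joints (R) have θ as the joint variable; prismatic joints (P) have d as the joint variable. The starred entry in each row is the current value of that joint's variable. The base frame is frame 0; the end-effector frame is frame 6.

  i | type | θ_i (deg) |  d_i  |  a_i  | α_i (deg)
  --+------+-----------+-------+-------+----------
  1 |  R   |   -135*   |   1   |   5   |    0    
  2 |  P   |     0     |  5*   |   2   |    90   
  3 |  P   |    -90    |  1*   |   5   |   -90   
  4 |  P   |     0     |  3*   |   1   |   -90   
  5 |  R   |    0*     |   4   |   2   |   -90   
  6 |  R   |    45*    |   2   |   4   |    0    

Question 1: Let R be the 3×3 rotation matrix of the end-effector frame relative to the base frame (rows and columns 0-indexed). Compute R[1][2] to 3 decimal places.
0.707

End-effector z-axis (col 2 of R) = (0.7071,0.7071,-0.0000)
R[1][2] = 0.7071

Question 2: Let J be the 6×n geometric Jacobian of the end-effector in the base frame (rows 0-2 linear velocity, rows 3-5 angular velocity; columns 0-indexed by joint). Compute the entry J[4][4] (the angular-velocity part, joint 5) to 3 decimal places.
-0.707

axis z_4 = (0.7071,-0.7071,-0.0000); lever o_n−o_4 = (2.2426,0.5858,-4.8284)
cross product → J_v[:, 4] = (3.4142,3.4142,2.0000)
J_ω[:, 4] = z_4
entry J[4][4] = -0.7071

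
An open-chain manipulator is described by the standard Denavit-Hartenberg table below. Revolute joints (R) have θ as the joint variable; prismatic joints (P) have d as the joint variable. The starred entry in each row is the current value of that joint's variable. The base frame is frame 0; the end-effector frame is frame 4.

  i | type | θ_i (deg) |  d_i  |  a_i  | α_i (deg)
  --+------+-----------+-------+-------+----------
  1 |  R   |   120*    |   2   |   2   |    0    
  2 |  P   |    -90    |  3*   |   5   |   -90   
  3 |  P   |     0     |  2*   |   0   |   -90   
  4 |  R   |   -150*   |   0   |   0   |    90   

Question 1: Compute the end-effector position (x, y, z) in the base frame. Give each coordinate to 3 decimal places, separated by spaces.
after link 1: o_1 = (-1.0000, 1.7321, 2.0000)
after link 2: o_2 = (3.3301, 4.2321, 5.0000)
after link 3: o_3 = (2.3301, 5.9641, 5.0000)
after link 4: o_4 = (2.3301, 5.9641, 5.0000)

2.330 5.964 5.000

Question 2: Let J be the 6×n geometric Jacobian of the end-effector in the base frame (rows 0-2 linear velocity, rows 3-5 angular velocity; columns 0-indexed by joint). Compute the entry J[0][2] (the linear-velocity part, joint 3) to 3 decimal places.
prismatic axis z_2 = (-0.5000,0.8660,0.0000)
J_v[:, 2] = z_2; J_ω[:, 2] = (0,0,0)
entry J[0][2] = -0.5000

-0.500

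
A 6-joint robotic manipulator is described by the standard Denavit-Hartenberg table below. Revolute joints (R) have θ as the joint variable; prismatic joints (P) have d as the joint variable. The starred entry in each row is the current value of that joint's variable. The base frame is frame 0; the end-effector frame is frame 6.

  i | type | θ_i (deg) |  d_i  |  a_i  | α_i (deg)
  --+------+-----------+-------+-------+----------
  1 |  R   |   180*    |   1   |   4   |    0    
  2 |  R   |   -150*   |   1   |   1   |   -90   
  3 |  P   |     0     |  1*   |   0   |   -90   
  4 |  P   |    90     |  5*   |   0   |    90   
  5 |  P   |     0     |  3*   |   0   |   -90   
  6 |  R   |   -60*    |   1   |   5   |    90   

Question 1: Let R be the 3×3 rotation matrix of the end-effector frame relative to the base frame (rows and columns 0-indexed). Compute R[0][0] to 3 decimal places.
End-effector x-axis (col 0 of R) = (1.0000,-0.0000,-0.0000)
R[0][0] = 1.0000

1.000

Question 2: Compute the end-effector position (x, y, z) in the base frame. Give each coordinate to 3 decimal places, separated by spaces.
after link 1: o_1 = (-4.0000, 0.0000, 1.0000)
after link 2: o_2 = (-3.1340, 0.5000, 2.0000)
after link 3: o_3 = (-3.6340, 1.3660, 2.0000)
after link 4: o_4 = (-3.6340, 1.3660, -3.0000)
after link 5: o_5 = (-1.0359, 2.8660, -3.0000)
after link 6: o_6 = (3.9641, 2.8660, -4.0000)

3.964 2.866 -4.000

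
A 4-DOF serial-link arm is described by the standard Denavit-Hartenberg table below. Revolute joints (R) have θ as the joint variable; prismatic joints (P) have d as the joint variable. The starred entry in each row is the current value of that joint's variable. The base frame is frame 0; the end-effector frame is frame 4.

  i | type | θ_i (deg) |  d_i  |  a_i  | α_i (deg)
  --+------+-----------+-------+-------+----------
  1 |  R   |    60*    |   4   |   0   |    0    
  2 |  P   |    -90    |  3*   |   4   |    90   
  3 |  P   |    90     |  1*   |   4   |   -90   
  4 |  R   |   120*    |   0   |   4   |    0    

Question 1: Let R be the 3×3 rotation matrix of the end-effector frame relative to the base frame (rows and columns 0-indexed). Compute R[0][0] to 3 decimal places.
0.433

End-effector x-axis (col 0 of R) = (0.4330,0.7500,-0.5000)
R[0][0] = 0.4330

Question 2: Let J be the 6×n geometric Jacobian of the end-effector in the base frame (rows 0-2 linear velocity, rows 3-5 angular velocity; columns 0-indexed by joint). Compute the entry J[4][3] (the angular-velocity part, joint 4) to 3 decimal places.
axis z_3 = (-0.8660,0.5000,0.0000); lever o_n−o_3 = (1.7321,3.0000,-2.0000)
cross product → J_v[:, 3] = (-1.0000,-1.7321,-3.4641)
J_ω[:, 3] = z_3
entry J[4][3] = 0.5000

0.500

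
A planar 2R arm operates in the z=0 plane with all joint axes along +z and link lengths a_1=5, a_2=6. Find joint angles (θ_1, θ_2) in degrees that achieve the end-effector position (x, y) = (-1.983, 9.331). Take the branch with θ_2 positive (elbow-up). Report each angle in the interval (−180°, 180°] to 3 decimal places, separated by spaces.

cos θ_2 = (90.9998−5²−6²)/(2·5·6) = 0.5000; θ_2 = 60.0002° (elbow-up)
β = atan2(9.3310,-1.9830) = 101.9979°; ψ = atan2(5.1962,8.0000) = 33.0046°
θ_1 = β − ψ = 68.9933°

68.993 60.000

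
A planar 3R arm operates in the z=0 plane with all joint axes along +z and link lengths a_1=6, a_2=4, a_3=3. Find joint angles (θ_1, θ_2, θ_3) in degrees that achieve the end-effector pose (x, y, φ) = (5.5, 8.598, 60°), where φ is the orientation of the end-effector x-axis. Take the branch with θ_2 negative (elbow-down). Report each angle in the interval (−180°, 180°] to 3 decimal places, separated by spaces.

90.000 -90.001 60.001

wrist centre = target − a_3·(cos φ, sin φ) = (4.0000, 5.9999)
cos θ_2 = (51.9991−6²−4²)/(2·6·4) = -0.0000; θ_2 = -90.0011° (elbow-down)
β = atan2(5.9999,4.0000) = 56.3096°; ψ = atan2(-4.0000,5.9999) = -33.6904°
θ_1 = β − ψ = 90.0000°
θ_3 = φ − θ_1 − θ_2 = 60.0011° (wrapped to (-180°,180°])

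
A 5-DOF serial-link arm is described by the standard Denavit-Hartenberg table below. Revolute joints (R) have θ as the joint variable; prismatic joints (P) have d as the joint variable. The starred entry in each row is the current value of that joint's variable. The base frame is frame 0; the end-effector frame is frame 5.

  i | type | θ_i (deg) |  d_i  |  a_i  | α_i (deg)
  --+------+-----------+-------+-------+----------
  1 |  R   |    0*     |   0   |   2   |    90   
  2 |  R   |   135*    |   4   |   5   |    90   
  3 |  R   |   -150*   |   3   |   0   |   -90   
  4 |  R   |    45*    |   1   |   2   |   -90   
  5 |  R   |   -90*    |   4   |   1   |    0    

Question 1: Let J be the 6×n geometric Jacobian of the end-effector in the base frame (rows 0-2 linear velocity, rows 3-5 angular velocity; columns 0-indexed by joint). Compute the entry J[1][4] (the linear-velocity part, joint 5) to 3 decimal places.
axis z_4 = (-0.9330,-0.3536,-0.0670); lever o_n−o_4 = (-4.0856,-0.5482,0.0856)
cross product → J_v[:, 4] = (-0.0670,0.3536,-0.9330)
J_ω[:, 4] = z_4
entry J[1][4] = 0.3536

0.354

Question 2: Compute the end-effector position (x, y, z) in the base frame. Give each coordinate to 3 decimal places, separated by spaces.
after link 1: o_1 = (2.0000, 0.0000, 0.0000)
after link 2: o_2 = (-1.5355, -4.0000, 3.5355)
after link 3: o_3 = (0.5858, -4.0000, 5.6569)
after link 4: o_4 = (0.0983, -2.4269, 4.1444)
after link 5: o_5 = (-3.9873, -2.9751, 4.2300)

-3.987 -2.975 4.230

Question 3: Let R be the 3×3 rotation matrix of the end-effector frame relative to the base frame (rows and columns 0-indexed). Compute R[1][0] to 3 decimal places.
0.866

End-effector x-axis (col 0 of R) = (-0.3536,0.8660,0.3536)
R[1][0] = 0.8660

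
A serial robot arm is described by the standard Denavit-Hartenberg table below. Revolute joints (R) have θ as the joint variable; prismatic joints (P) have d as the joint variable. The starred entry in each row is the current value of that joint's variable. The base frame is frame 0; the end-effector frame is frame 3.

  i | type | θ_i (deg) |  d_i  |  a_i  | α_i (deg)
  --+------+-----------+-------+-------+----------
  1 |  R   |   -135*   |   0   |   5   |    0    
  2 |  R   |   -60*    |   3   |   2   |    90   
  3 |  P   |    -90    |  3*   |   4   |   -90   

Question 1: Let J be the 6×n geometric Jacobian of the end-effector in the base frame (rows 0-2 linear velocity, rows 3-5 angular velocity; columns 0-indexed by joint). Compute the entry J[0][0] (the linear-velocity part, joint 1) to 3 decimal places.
0.120

axis z_0 = ẑ; lever o_n−o_0 = (-4.6909,-0.1201,-1.0000)
cross product → J_v[:, 0] = (0.1201,-4.6909,0.0000)
J_ω[:, 0] = z_0
entry J[0][0] = 0.1201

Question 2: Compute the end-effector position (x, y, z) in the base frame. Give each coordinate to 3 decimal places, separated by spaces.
after link 1: o_1 = (-3.5355, -3.5355, 0.0000)
after link 2: o_2 = (-5.4674, -3.0179, 3.0000)
after link 3: o_3 = (-4.6909, -0.1201, -1.0000)

-4.691 -0.120 -1.000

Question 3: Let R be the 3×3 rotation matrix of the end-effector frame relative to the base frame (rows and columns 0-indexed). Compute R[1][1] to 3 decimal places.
-0.966

End-effector y-axis (col 1 of R) = (-0.2588,-0.9659,-0.0000)
R[1][1] = -0.9659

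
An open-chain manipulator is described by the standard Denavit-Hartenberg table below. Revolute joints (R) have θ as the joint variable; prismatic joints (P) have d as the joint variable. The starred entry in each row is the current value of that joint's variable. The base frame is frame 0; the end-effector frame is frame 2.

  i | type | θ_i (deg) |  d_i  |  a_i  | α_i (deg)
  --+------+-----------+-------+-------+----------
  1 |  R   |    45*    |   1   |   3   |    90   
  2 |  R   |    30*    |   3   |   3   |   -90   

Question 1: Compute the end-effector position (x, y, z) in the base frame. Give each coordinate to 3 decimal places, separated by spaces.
after link 1: o_1 = (2.1213, 2.1213, 1.0000)
after link 2: o_2 = (6.0798, 1.8371, 2.5000)

6.080 1.837 2.500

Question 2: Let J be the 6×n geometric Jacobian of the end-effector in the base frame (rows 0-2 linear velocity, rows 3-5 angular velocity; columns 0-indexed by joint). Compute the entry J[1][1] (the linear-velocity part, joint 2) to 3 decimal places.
axis z_1 = (0.7071,-0.7071,0.0000); lever o_n−o_1 = (3.9584,-0.2842,1.5000)
cross product → J_v[:, 1] = (-1.0607,-1.0607,2.5981)
J_ω[:, 1] = z_1
entry J[1][1] = -1.0607

-1.061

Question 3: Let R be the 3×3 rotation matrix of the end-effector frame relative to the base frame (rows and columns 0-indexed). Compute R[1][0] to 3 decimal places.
0.612

End-effector x-axis (col 0 of R) = (0.6124,0.6124,0.5000)
R[1][0] = 0.6124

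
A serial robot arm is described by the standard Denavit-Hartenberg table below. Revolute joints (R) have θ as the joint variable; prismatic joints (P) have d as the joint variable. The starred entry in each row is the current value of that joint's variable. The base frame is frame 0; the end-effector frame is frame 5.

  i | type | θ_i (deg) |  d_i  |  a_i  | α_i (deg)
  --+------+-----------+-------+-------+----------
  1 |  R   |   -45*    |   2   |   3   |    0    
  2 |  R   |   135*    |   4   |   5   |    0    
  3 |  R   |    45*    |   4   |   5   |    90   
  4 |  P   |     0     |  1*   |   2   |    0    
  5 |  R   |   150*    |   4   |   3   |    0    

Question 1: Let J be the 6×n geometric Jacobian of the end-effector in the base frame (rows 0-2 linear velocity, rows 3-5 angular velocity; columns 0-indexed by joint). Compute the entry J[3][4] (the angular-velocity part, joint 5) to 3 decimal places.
axis z_4 = (0.7071,0.7071,0.0000); lever o_n−o_4 = (4.6655,0.9913,1.5000)
cross product → J_v[:, 4] = (1.0607,-1.0607,-2.5981)
J_ω[:, 4] = z_4
entry J[3][4] = 0.7071

0.707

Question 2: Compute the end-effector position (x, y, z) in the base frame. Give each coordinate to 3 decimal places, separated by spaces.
2.544 9.527 11.500

after link 1: o_1 = (2.1213, -2.1213, 2.0000)
after link 2: o_2 = (2.1213, 2.8787, 6.0000)
after link 3: o_3 = (-1.4142, 6.4142, 10.0000)
after link 4: o_4 = (-2.1213, 8.5355, 10.0000)
after link 5: o_5 = (2.5442, 9.5268, 11.5000)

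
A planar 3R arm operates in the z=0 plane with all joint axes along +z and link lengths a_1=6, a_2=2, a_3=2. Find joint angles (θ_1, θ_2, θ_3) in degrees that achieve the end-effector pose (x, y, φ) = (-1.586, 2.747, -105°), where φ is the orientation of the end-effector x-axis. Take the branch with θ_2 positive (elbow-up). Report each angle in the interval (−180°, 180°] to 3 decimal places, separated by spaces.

85.721 134.988 34.292

wrist centre = target − a_3·(cos φ, sin φ) = (-1.0684, 4.6789)
cos θ_2 = (23.0330−6²−2²)/(2·6·2) = -0.7070; θ_2 = 134.9878° (elbow-up)
β = atan2(4.6789,-1.0684) = 102.8623°; ψ = atan2(1.4145,4.5861) = 17.1416°
θ_1 = β − ψ = 85.7207°
θ_3 = φ − θ_1 − θ_2 = 34.2915° (wrapped to (-180°,180°])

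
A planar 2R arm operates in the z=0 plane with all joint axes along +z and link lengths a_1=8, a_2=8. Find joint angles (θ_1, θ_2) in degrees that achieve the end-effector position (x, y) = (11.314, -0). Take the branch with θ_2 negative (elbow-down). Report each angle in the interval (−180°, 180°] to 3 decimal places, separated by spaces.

cos θ_2 = (128.0066−8²−8²)/(2·8·8) = 0.0001; θ_2 = -89.9970° (elbow-down)
β = atan2(-0.0000,11.3140) = -0.0000°; ψ = atan2(-8.0000,8.0004) = -44.9985°
θ_1 = β − ψ = 44.9985°

44.999 -89.997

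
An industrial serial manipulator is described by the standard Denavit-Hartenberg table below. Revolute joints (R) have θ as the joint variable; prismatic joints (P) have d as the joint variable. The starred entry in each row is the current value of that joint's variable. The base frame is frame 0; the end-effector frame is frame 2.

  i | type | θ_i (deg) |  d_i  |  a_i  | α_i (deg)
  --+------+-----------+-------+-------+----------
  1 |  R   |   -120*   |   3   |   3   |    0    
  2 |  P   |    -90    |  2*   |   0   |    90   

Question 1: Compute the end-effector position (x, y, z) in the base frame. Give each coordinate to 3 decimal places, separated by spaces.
-1.500 -2.598 5.000

after link 1: o_1 = (-1.5000, -2.5981, 3.0000)
after link 2: o_2 = (-1.5000, -2.5981, 5.0000)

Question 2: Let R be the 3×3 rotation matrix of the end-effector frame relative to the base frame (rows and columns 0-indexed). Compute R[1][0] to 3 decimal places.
End-effector x-axis (col 0 of R) = (-0.8660,0.5000,0.0000)
R[1][0] = 0.5000

0.500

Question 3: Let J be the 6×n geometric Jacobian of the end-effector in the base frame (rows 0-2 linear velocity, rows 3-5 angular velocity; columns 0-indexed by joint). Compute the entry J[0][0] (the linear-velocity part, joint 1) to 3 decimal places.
axis z_0 = ẑ; lever o_n−o_0 = (-1.5000,-2.5981,5.0000)
cross product → J_v[:, 0] = (2.5981,-1.5000,0.0000)
J_ω[:, 0] = z_0
entry J[0][0] = 2.5981

2.598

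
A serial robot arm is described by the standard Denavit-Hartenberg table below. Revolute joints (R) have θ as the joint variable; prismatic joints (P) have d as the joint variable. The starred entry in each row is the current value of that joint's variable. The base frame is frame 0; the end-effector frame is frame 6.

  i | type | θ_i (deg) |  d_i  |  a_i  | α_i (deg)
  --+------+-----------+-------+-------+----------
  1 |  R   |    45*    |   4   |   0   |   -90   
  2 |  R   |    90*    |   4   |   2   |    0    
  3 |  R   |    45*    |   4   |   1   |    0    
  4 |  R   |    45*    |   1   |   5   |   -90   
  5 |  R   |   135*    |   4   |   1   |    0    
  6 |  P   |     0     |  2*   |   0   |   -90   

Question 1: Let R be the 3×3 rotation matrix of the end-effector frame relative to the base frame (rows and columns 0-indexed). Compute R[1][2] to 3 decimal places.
End-effector z-axis (col 2 of R) = (0.0000,1.0000,0.0000)
R[1][2] = 1.0000

1.000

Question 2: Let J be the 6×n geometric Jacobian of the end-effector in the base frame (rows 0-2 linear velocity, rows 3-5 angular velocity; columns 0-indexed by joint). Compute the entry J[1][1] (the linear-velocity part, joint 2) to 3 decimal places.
axis z_1 = (-0.7071,0.7071,0.0000); lever o_n−o_1 = (-9.3995,2.3284,3.2929)
cross product → J_v[:, 1] = (2.3284,2.3284,5.0000)
J_ω[:, 1] = z_1
entry J[1][1] = 2.3284

2.328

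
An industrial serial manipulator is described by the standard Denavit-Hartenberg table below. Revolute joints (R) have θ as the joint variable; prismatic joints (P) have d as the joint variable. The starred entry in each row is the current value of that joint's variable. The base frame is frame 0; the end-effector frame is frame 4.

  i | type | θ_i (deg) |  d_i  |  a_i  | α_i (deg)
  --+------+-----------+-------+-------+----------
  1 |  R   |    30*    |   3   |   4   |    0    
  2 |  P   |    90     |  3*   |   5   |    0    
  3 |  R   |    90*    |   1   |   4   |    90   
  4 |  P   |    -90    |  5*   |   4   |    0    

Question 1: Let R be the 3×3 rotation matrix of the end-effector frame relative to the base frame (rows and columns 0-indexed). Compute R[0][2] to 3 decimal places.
-0.500

End-effector z-axis (col 2 of R) = (-0.5000,0.8660,0.0000)
R[0][2] = -0.5000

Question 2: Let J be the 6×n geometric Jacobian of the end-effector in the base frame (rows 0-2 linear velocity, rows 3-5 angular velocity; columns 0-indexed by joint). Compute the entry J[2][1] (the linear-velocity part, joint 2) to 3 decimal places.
prismatic axis z_1 = (0.0000,0.0000,1.0000)
J_v[:, 1] = z_1; J_ω[:, 1] = (0,0,0)
entry J[2][1] = 1.0000

1.000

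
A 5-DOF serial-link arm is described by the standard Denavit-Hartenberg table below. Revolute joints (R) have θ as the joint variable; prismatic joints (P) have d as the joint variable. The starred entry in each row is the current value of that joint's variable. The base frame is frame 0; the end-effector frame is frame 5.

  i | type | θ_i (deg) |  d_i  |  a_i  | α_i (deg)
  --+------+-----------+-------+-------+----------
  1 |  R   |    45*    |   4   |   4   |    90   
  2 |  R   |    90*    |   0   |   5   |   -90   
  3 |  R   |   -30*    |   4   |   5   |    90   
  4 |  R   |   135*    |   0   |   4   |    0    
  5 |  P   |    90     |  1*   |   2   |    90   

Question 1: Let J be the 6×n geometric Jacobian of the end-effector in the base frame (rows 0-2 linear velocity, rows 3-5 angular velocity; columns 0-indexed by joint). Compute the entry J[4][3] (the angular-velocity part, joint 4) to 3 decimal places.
-0.612

axis z_3 = (0.6124,-0.6124,-0.5000); lever o_n−o_3 = (-1.8876,-0.1124,-4.1742)
cross product → J_v[:, 3] = (2.5000,3.5000,-1.2247)
J_ω[:, 3] = z_3
entry J[4][3] = -0.6124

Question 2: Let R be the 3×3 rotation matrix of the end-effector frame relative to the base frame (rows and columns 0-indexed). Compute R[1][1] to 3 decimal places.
-0.612

End-effector y-axis (col 1 of R) = (0.6124,-0.6124,-0.5000)
R[1][1] = -0.6124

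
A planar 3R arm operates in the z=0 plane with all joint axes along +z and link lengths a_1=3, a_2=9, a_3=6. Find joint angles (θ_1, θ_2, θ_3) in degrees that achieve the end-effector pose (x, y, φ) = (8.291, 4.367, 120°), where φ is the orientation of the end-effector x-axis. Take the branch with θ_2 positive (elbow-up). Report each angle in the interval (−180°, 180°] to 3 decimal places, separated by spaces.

-38.412 45.014 113.398

wrist centre = target − a_3·(cos φ, sin φ) = (11.2910, -0.8292)
cos θ_2 = (128.1742−3²−9²)/(2·3·9) = 0.7069; θ_2 = 45.0144° (elbow-up)
β = atan2(-0.8292,11.2910) = -4.2000°; ψ = atan2(6.3656,9.3624) = 34.2122°
θ_1 = β − ψ = -38.4121°
θ_3 = φ − θ_1 − θ_2 = 113.3977° (wrapped to (-180°,180°])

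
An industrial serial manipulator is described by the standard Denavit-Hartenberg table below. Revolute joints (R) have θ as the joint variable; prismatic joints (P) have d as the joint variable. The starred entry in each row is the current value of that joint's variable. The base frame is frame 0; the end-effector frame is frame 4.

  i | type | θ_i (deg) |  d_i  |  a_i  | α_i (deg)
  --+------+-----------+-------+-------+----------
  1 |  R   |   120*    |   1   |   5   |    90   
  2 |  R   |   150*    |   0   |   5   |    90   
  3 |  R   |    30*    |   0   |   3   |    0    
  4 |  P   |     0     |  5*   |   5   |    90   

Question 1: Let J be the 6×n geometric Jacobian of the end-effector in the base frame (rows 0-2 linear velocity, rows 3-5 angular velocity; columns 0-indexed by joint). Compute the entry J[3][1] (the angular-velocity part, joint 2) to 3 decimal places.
0.866

axis z_1 = (0.8660,0.5000,0.0000); lever o_n−o_1 = (7.3792,-4.7811,10.2942)
cross product → J_v[:, 1] = (5.1471,-8.9151,-7.8301)
J_ω[:, 1] = z_1
entry J[3][1] = 0.8660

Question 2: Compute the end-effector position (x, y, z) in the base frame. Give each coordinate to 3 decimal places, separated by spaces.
after link 1: o_1 = (-2.5000, 4.3301, 1.0000)
after link 2: o_2 = (-0.3349, 0.5801, 3.5000)
after link 3: o_3 = (2.0891, -0.6184, 4.7990)
after link 4: o_4 = (4.8792, -0.4510, 11.2942)

4.879 -0.451 11.294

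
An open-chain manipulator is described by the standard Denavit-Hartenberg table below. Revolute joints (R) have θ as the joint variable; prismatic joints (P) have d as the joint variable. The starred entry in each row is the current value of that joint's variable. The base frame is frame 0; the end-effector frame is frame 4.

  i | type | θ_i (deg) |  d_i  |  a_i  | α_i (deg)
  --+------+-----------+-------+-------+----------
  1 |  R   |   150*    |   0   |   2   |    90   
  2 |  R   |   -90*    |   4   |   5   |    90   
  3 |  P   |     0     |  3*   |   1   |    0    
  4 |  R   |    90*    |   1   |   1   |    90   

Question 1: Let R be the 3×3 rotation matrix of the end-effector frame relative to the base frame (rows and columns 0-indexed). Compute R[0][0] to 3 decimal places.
0.500

End-effector x-axis (col 0 of R) = (0.5000,0.8660,0.0000)
R[0][0] = 0.5000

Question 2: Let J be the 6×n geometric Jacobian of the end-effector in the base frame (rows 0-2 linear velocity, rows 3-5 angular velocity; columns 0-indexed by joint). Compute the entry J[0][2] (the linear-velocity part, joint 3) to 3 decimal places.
0.866

prismatic axis z_2 = (0.8660,-0.5000,-0.0000)
J_v[:, 2] = z_2; J_ω[:, 2] = (0,0,0)
entry J[0][2] = 0.8660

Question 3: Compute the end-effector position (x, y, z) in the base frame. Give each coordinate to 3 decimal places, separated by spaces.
after link 1: o_1 = (-1.7321, 1.0000, 0.0000)
after link 2: o_2 = (0.2679, 4.4641, -5.0000)
after link 3: o_3 = (2.8660, 2.9641, -6.0000)
after link 4: o_4 = (4.2321, 3.3301, -6.0000)

4.232 3.330 -6.000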